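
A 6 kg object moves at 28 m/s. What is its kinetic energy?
KE = ½mv² = ½(6)(28)² = 2352.0 J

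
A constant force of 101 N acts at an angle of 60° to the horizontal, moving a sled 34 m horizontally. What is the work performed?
W = F·d·cosθ = (101)(34)cos(60°) = 1717 J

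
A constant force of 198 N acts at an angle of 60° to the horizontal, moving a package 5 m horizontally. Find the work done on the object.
W = F·d·cosθ = (198)(5)cos(60°) = 495.0 J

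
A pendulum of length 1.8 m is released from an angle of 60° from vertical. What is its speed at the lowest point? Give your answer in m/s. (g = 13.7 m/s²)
h = L(1 − cosθ) = 1.8(1 − cos60°) = 0.9 m
v = √(2gh) = √(2·13.7·0.9) = 4.966 m/s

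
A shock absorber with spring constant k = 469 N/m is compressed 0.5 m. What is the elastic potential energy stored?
PE = ½kx² = ½(469)(0.5)² = 58.63 J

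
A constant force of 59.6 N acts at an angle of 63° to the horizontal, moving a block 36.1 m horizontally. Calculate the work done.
W = F·d·cosθ = (59.6)(36.1)cos(63°) = 976.8 J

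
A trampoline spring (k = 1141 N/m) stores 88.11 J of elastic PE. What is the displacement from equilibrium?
x = √(2·PE/k) = √(2·88.11/1141) = 0.393 m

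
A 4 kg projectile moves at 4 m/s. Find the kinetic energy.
KE = ½mv² = ½(4)(4)² = 32.0 J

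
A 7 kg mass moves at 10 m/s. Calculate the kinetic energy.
KE = ½mv² = ½(7)(10)² = 350.0 J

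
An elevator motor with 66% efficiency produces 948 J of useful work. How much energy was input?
W_in = W_out/η = 948/0.66 = 1436 J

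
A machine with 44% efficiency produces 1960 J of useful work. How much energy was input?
W_in = W_out/η = 1960/0.44 = 4455 J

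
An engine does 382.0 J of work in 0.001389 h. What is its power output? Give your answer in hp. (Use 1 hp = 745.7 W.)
Convert to SI: W = 382.0 J, t = 5.0004 s
P = W/t = 382.0/5.0004 = 76.3939 W = 0.1024 hp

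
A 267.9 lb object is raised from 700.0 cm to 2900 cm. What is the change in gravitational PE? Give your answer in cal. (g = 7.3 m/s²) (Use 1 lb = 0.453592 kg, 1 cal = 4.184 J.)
Convert to SI: m = 121.517 kg, Δh = 22.0 m
ΔPE = mgΔh = (121.517)(7.3)(22.0) = 19515.7 J = 4664 cal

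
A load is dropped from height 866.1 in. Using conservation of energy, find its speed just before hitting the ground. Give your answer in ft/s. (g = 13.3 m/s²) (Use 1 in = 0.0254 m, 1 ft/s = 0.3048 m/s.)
Convert to SI: h = 21.9989 m
mgh = ½mv² ⇒ v = √(2gh) = √(2·13.3·21.9989) = 24.1903 m/s = 79.36 ft/s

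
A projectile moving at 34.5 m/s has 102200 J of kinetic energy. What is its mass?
m = 2·KE/v² = 2·102200/(34.5)² = 171.7 kg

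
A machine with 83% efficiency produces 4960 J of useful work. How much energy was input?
W_in = W_out/η = 4960/0.83 = 5976 J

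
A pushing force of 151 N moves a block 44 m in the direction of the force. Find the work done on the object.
W = F·d = (151)(44) = 6644 J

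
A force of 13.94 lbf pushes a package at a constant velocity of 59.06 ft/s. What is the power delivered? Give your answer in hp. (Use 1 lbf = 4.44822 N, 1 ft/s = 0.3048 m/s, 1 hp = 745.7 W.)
Convert to SI: F = 62.0082 N, v = 18.0015 m/s
P = Fv = (62.0082)(18.0015) = 1116.24 W = 1.497 hp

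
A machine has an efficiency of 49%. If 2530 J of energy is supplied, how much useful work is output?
W_out = η·W_in = 0.49·2530 = 1239.7 J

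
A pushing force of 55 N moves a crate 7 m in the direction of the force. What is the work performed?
W = F·d = (55)(7) = 385.0 J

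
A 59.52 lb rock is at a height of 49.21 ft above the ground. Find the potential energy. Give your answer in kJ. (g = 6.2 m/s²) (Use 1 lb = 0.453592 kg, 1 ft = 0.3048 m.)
Convert to SI: m = 26.9978 kg, h = 14.9992 m
PE = mgh = (26.9978)(6.2)(14.9992) = 2510.66 J = 2.511 kJ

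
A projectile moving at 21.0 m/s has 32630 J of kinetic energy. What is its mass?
m = 2·KE/v² = 2·32630/(21.0)² = 148.0 kg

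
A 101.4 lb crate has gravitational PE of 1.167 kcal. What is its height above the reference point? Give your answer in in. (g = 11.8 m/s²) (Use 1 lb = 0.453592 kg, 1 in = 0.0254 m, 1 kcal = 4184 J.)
Convert to SI: m = 45.9942 kg, PE = 4882.73 J
h = PE/(mg) = 4882.73/(45.9942·11.8) = 8.99657 m = 354.2 in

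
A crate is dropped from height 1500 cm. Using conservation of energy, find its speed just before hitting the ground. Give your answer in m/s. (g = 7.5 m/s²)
Convert to SI: h = 15.0 m
mgh = ½mv² ⇒ v = √(2gh) = √(2·7.5·15.0) = 15.0 m/s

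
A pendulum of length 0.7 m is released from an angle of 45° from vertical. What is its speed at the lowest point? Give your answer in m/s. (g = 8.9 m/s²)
h = L(1 − cosθ) = 0.7(1 − cos45°) = 0.205025 m
v = √(2gh) = √(2·8.9·0.205025) = 1.91 m/s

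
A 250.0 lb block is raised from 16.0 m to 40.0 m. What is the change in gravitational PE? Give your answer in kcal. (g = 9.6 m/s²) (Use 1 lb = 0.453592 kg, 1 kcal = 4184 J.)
Convert to SI: m = 113.398 kg, Δh = 24.0 m
ΔPE = mgΔh = (113.398)(9.6)(24.0) = 26126.9 J = 6.244 kcal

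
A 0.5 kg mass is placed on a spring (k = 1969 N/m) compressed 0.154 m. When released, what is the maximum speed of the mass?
½kx² = ½mv² ⇒ v = x√(k/m) = (0.154)√(1969/0.5) = 9.664 m/s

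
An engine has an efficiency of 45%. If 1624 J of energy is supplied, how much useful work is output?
W_out = η·W_in = 0.45·1624 = 730.8 J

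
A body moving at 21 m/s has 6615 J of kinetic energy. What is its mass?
m = 2·KE/v² = 2·6615/(21)² = 30.0 kg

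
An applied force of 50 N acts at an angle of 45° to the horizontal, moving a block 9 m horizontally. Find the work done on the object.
W = F·d·cosθ = (50)(9)cos(45°) = 318.2 J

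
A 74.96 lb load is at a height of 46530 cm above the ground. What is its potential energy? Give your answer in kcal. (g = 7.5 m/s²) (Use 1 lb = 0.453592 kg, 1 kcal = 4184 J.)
Convert to SI: m = 34.0013 kg, h = 465.3 m
PE = mgh = (34.0013)(7.5)(465.3) = 118656 J = 28.36 kcal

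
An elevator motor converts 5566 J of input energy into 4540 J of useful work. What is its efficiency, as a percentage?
η = W_out/W_in = 4540/5566 = 81.57%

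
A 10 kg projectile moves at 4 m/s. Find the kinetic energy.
KE = ½mv² = ½(10)(4)² = 80.0 J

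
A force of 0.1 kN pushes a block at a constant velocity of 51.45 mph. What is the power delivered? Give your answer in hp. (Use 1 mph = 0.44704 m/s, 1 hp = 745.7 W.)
Convert to SI: F = 100.0 N, v = 23.0002 m/s
P = Fv = (100.0)(23.0002) = 2300.02 W = 3.084 hp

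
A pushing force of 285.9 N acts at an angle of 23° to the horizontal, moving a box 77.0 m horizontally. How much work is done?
W = F·d·cosθ = (285.9)(77.0)cos(23°) = 20260 J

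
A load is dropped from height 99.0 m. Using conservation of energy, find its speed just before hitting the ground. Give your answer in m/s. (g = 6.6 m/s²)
mgh = ½mv² ⇒ v = √(2gh) = √(2·6.6·99.0) = 36.15 m/s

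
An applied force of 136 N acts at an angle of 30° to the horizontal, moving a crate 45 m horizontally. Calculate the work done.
W = F·d·cosθ = (136)(45)cos(30°) = 5300 J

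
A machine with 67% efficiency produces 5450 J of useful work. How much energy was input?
W_in = W_out/η = 5450/0.67 = 8134 J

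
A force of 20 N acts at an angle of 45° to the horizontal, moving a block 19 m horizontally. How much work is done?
W = F·d·cosθ = (20)(19)cos(45°) = 268.7 J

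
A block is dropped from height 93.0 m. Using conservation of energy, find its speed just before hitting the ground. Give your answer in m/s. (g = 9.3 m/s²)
mgh = ½mv² ⇒ v = √(2gh) = √(2·9.3·93.0) = 41.59 m/s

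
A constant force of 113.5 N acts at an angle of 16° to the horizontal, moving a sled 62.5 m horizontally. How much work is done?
W = F·d·cosθ = (113.5)(62.5)cos(16°) = 6819 J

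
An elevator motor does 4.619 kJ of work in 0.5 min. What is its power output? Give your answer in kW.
Convert to SI: W = 4619.0 J, t = 30.0 s
P = W/t = 4619.0/30.0 = 153.967 W = 0.154 kW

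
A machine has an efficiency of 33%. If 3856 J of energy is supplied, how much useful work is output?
W_out = η·W_in = 0.33·3856 = 1272.48 J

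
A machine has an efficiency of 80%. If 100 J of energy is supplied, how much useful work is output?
W_out = η·W_in = 0.8·100 = 80.0 J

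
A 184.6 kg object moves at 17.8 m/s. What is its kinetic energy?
KE = ½mv² = ½(184.6)(17.8)² = 29240 J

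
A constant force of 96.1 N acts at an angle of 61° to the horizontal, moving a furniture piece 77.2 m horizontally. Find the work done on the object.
W = F·d·cosθ = (96.1)(77.2)cos(61°) = 3597 J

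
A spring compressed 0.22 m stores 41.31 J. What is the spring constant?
k = 2·PE/x² = 2·41.31/(0.22)² = 1707 N/m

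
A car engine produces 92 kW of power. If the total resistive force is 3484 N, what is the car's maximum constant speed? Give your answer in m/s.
P = Fv ⇒ v = P/F = 92000 W/3484.0 N = 26.41 m/s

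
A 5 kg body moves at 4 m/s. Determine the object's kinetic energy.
KE = ½mv² = ½(5)(4)² = 40.0 J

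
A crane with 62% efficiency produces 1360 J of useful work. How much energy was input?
W_in = W_out/η = 1360/0.62 = 2194 J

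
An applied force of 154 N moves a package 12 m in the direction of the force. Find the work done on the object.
W = F·d = (154)(12) = 1848 J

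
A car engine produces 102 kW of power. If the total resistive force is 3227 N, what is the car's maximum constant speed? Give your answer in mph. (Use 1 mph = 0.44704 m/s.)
P = Fv ⇒ v = P/F = 102000 W/3227.0 N = 31.6083 m/s = 70.71 mph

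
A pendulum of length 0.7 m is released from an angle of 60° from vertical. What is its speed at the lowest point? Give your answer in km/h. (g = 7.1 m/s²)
h = L(1 − cosθ) = 0.7(1 − cos60°) = 0.35 m
v = √(2gh) = √(2·7.1·0.35) = 2.22935 m/s = 8.026 km/h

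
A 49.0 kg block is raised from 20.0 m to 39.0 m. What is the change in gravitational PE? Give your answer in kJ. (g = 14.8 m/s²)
ΔPE = mgΔh = (49.0)(14.8)(19.0) = 13778.8 J = 13.78 kJ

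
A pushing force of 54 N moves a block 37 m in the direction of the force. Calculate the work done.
W = F·d = (54)(37) = 1998 J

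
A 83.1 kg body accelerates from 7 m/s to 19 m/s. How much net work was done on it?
W = ΔKE = ½m(v₂² − v₁²) = ½(83.1)(19² − 7²) = 12963.6 J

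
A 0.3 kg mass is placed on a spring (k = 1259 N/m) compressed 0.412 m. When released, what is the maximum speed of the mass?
½kx² = ½mv² ⇒ v = x√(k/m) = (0.412)√(1259/0.3) = 26.69 m/s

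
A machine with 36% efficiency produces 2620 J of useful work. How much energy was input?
W_in = W_out/η = 2620/0.36 = 7278 J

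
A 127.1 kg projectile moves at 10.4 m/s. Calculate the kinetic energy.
KE = ½mv² = ½(127.1)(10.4)² = 6874 J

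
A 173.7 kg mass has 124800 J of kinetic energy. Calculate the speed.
v = √(2·KE/m) = √(2·124800/173.7) = 37.91 m/s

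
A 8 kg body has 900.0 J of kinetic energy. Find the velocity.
v = √(2·KE/m) = √(2·900.0/8) = 15.0 m/s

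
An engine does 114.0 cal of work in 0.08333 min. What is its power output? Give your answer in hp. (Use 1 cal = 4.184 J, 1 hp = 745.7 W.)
Convert to SI: W = 476.976 J, t = 4.9998 s
P = W/t = 476.976/4.9998 = 95.399 W = 0.1279 hp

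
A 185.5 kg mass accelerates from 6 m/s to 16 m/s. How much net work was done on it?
W = ΔKE = ½m(v₂² − v₁²) = ½(185.5)(16² − 6²) = 20405.0 J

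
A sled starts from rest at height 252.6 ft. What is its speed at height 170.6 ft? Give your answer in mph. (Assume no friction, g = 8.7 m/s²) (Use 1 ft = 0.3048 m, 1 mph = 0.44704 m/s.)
Convert to SI: h₁−h₂ = 24.9936 m
mgh₁ = mgh₂ + ½mv² ⇒ v = √(2g(h₁−h₂)) = √(2·8.7·24.9936) = 20.854 m/s = 46.65 mph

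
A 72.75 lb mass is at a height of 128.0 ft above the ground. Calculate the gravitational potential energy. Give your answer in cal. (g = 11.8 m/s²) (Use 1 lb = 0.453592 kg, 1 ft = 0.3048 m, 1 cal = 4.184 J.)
Convert to SI: m = 32.9988 kg, h = 39.0144 m
PE = mgh = (32.9988)(11.8)(39.0144) = 15191.7 J = 3631 cal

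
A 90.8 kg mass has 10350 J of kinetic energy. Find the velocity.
v = √(2·KE/m) = √(2·10350/90.8) = 15.1 m/s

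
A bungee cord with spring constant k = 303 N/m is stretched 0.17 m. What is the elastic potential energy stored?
PE = ½kx² = ½(303)(0.17)² = 4.378 J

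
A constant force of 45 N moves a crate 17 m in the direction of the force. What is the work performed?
W = F·d = (45)(17) = 765.0 J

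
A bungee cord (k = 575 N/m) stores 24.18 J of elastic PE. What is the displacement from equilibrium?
x = √(2·PE/k) = √(2·24.18/575) = 0.29 m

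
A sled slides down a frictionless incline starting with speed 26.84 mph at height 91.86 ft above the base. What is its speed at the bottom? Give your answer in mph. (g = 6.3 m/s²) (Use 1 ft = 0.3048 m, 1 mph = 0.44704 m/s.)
Convert to SI: v₀ = 11.9986 m/s, h = 27.9989 m
½mv₀² + mgh = ½mv² ⇒ v = √(v₀² + 2gh) = √(11.9986² + 2·6.3·27.9989) = 22.2879 m/s = 49.86 mph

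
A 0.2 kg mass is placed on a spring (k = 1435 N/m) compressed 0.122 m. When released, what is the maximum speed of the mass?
½kx² = ½mv² ⇒ v = x√(k/m) = (0.122)√(1435/0.2) = 10.33 m/s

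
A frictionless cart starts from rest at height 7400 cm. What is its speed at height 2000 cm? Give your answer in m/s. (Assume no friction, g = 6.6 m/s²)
Convert to SI: h₁−h₂ = 54.0 m
mgh₁ = mgh₂ + ½mv² ⇒ v = √(2g(h₁−h₂)) = √(2·6.6·54.0) = 26.7 m/s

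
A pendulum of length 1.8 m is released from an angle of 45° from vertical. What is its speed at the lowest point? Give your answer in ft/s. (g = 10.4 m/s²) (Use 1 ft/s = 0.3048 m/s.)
h = L(1 − cosθ) = 1.8(1 − cos45°) = 0.527208 m
v = √(2gh) = √(2·10.4·0.527208) = 3.31148 m/s = 10.86 ft/s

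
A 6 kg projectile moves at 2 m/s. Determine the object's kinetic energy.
KE = ½mv² = ½(6)(2)² = 12.0 J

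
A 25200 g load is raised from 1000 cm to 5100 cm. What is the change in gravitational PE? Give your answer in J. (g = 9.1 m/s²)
Convert to SI: m = 25.2 kg, Δh = 41.0 m
ΔPE = mgΔh = (25.2)(9.1)(41.0) = 9402 J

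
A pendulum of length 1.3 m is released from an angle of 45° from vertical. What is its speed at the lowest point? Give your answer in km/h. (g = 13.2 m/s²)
h = L(1 − cosθ) = 1.3(1 − cos45°) = 0.380761 m
v = √(2gh) = √(2·13.2·0.380761) = 3.1705 m/s = 11.41 km/h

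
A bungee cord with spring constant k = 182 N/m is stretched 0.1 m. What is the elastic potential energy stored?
PE = ½kx² = ½(182)(0.1)² = 0.91 J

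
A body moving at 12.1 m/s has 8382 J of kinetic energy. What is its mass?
m = 2·KE/v² = 2·8382/(12.1)² = 114.5 kg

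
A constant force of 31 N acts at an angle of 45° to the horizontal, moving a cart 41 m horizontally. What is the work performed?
W = F·d·cosθ = (31)(41)cos(45°) = 898.7 J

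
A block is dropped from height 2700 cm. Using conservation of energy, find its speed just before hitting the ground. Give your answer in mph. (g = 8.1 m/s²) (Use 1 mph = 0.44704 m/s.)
Convert to SI: h = 27.0 m
mgh = ½mv² ⇒ v = √(2gh) = √(2·8.1·27.0) = 20.9141 m/s = 46.78 mph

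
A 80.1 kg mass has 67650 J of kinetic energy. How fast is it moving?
v = √(2·KE/m) = √(2·67650/80.1) = 41.1 m/s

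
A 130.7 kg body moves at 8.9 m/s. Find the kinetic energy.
KE = ½mv² = ½(130.7)(8.9)² = 5176 J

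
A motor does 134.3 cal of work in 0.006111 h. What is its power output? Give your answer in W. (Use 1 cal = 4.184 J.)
Convert to SI: W = 561.911 J, t = 21.9996 s
P = W/t = 561.911/21.9996 = 25.54 W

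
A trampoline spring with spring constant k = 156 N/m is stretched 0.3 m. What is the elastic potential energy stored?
PE = ½kx² = ½(156)(0.3)² = 7.02 J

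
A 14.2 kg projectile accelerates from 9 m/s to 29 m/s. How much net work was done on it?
W = ΔKE = ½m(v₂² − v₁²) = ½(14.2)(29² − 9²) = 5396.0 J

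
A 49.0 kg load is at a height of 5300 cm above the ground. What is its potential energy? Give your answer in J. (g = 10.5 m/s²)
Convert to SI: m = 49.0 kg, h = 53.0 m
PE = mgh = (49.0)(10.5)(53.0) = 27270 J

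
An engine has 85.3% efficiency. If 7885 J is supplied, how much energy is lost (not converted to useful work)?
W_lost = W_in(1 − η) = 7885·(1 − 0.853) = 1159 J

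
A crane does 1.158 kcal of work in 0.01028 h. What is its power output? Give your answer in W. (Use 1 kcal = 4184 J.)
Convert to SI: W = 4845.07 J, t = 37.008 s
P = W/t = 4845.07/37.008 = 130.9 W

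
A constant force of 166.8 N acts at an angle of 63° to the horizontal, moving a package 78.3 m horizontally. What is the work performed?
W = F·d·cosθ = (166.8)(78.3)cos(63°) = 5929 J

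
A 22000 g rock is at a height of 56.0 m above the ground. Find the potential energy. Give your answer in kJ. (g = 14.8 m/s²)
Convert to SI: m = 22.0 kg, h = 56.0 m
PE = mgh = (22.0)(14.8)(56.0) = 18233.6 J = 18.23 kJ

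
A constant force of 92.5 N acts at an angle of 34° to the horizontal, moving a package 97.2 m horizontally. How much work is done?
W = F·d·cosθ = (92.5)(97.2)cos(34°) = 7454 J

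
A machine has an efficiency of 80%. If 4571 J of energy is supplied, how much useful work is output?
W_out = η·W_in = 0.8·4571 = 3656.8 J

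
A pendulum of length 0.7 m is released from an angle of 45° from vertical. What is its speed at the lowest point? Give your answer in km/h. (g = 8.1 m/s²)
h = L(1 − cosθ) = 0.7(1 − cos45°) = 0.205025 m
v = √(2gh) = √(2·8.1·0.205025) = 1.82247 m/s = 6.561 km/h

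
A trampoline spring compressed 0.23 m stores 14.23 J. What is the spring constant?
k = 2·PE/x² = 2·14.23/(0.23)² = 538.0 N/m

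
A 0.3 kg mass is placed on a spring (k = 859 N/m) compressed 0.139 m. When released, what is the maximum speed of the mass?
½kx² = ½mv² ⇒ v = x√(k/m) = (0.139)√(859/0.3) = 7.438 m/s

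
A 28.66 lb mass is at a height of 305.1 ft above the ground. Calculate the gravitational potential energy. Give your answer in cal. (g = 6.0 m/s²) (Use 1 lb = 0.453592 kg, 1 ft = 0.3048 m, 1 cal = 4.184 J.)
Convert to SI: m = 12.9999 kg, h = 92.9945 m
PE = mgh = (12.9999)(6.0)(92.9945) = 7253.54 J = 1734 cal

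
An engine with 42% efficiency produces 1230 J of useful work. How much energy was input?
W_in = W_out/η = 1230/0.42 = 2929 J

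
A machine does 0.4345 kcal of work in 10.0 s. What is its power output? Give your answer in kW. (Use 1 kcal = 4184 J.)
Convert to SI: W = 1817.95 J, t = 10.0 s
P = W/t = 1817.95/10.0 = 181.795 W = 0.1818 kW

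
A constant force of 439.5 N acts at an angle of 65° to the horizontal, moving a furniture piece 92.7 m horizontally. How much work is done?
W = F·d·cosθ = (439.5)(92.7)cos(65°) = 17220 J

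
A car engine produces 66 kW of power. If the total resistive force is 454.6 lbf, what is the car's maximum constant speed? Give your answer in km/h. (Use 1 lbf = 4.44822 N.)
Convert to SI: F = 2022.16 N
P = Fv ⇒ v = P/F = 66000 W/2022.16 N = 32.6384 m/s = 117.5 km/h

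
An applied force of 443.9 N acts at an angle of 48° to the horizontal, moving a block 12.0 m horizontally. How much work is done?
W = F·d·cosθ = (443.9)(12.0)cos(48°) = 3564 J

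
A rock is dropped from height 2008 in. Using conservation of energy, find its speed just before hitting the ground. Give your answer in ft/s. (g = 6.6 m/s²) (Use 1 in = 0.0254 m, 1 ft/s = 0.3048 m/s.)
Convert to SI: h = 51.0032 m
mgh = ½mv² ⇒ v = √(2gh) = √(2·6.6·51.0032) = 25.9469 m/s = 85.13 ft/s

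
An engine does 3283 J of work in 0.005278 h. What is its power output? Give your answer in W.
Convert to SI: W = 3283.0 J, t = 19.0008 s
P = W/t = 3283.0/19.0008 = 172.8 W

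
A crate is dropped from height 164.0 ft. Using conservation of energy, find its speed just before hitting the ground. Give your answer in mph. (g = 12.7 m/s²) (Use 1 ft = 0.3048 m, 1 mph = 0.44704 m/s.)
Convert to SI: h = 49.9872 m
mgh = ½mv² ⇒ v = √(2gh) = √(2·12.7·49.9872) = 35.6325 m/s = 79.71 mph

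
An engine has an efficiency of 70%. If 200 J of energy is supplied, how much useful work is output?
W_out = η·W_in = 0.7·200 = 140.0 J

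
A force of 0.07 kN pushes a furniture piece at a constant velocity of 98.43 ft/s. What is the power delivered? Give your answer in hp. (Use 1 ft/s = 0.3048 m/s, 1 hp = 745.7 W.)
Convert to SI: F = 70.0 N, v = 30.0015 m/s
P = Fv = (70.0)(30.0015) = 2100.1 W = 2.816 hp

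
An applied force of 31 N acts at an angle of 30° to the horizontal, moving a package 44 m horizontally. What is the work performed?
W = F·d·cosθ = (31)(44)cos(30°) = 1181 J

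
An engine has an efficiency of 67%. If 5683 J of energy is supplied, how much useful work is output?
W_out = η·W_in = 0.67·5683 = 3807.61 J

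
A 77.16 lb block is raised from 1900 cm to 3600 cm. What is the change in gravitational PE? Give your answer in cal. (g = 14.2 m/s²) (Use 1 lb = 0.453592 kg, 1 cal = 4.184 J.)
Convert to SI: m = 34.9992 kg, Δh = 17.0 m
ΔPE = mgΔh = (34.9992)(14.2)(17.0) = 8448.8 J = 2019 cal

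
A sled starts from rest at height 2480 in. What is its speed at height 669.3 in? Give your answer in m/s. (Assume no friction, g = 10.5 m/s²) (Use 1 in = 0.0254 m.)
Convert to SI: h₁−h₂ = 45.9918 m
mgh₁ = mgh₂ + ½mv² ⇒ v = √(2g(h₁−h₂)) = √(2·10.5·45.9918) = 31.08 m/s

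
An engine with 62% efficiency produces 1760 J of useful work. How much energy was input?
W_in = W_out/η = 1760/0.62 = 2839 J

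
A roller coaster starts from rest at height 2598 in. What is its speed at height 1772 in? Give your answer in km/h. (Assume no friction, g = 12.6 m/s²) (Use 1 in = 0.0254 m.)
Convert to SI: h₁−h₂ = 20.9804 m
mgh₁ = mgh₂ + ½mv² ⇒ v = √(2g(h₁−h₂)) = √(2·12.6·20.9804) = 22.9936 m/s = 82.78 km/h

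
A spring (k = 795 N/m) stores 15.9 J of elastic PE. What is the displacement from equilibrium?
x = √(2·PE/k) = √(2·15.9/795) = 0.2 m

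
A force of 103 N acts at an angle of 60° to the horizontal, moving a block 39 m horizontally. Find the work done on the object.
W = F·d·cosθ = (103)(39)cos(60°) = 2009 J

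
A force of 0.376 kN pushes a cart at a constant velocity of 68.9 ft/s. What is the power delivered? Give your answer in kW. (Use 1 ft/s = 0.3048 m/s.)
Convert to SI: F = 376.0 N, v = 21.0007 m/s
P = Fv = (376.0)(21.0007) = 7896.27 W = 7.896 kW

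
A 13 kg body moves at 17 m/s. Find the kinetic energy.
KE = ½mv² = ½(13)(17)² = 1878.5 J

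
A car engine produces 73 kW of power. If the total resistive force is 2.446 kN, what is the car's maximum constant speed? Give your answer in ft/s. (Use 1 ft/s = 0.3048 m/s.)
Convert to SI: F = 2446.0 N
P = Fv ⇒ v = P/F = 73000 W/2446.0 N = 29.8446 m/s = 97.92 ft/s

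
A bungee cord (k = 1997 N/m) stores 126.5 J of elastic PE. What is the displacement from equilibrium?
x = √(2·PE/k) = √(2·126.5/1997) = 0.3559 m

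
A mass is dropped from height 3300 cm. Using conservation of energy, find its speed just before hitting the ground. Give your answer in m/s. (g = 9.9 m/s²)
Convert to SI: h = 33.0 m
mgh = ½mv² ⇒ v = √(2gh) = √(2·9.9·33.0) = 25.56 m/s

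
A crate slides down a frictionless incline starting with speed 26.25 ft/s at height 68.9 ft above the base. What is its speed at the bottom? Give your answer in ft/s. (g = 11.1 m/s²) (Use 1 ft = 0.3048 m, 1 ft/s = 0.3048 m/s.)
Convert to SI: v₀ = 8.001 m/s, h = 21.0007 m
½mv₀² + mgh = ½mv² ⇒ v = √(v₀² + 2gh) = √(8.001² + 2·11.1·21.0007) = 23.0268 m/s = 75.55 ft/s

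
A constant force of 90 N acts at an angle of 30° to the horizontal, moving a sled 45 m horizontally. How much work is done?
W = F·d·cosθ = (90)(45)cos(30°) = 3507 J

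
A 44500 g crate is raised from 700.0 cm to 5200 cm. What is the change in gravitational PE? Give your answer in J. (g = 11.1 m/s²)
Convert to SI: m = 44.5 kg, Δh = 45.0 m
ΔPE = mgΔh = (44.5)(11.1)(45.0) = 22230 J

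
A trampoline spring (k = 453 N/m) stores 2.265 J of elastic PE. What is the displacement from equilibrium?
x = √(2·PE/k) = √(2·2.265/453) = 0.1 m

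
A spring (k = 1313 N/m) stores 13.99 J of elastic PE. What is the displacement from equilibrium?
x = √(2·PE/k) = √(2·13.99/1313) = 0.146 m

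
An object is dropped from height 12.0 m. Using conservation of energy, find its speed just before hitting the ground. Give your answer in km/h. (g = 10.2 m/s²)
mgh = ½mv² ⇒ v = √(2gh) = √(2·10.2·12.0) = 15.6461 m/s = 56.33 km/h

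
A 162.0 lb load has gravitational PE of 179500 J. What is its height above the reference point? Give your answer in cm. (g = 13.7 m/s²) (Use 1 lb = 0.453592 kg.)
Convert to SI: m = 73.4819 kg, PE = 179500 J
h = PE/(mg) = 179500/(73.4819·13.7) = 178.305 m = 17830 cm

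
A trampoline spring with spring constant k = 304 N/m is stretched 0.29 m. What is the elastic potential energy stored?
PE = ½kx² = ½(304)(0.29)² = 12.78 J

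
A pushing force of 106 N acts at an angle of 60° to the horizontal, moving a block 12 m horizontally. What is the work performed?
W = F·d·cosθ = (106)(12)cos(60°) = 636.0 J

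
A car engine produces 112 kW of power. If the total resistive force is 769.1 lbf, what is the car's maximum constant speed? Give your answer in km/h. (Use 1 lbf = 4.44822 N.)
Convert to SI: F = 3421.13 N
P = Fv ⇒ v = P/F = 112000 W/3421.13 N = 32.7378 m/s = 117.9 km/h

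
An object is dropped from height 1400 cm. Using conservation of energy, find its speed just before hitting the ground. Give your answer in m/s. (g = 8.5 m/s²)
Convert to SI: h = 14.0 m
mgh = ½mv² ⇒ v = √(2gh) = √(2·8.5·14.0) = 15.43 m/s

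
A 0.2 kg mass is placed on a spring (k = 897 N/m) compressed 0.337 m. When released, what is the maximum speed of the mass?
½kx² = ½mv² ⇒ v = x√(k/m) = (0.337)√(897/0.2) = 22.57 m/s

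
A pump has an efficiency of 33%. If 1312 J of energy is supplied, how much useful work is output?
W_out = η·W_in = 0.33·1312 = 432.96 J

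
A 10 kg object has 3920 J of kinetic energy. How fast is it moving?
v = √(2·KE/m) = √(2·3920/10) = 28.0 m/s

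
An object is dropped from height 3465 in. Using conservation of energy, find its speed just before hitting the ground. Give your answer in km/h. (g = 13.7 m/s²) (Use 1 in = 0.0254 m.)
Convert to SI: h = 88.011 m
mgh = ½mv² ⇒ v = √(2gh) = √(2·13.7·88.011) = 49.107 m/s = 176.8 km/h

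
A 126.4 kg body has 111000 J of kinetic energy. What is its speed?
v = √(2·KE/m) = √(2·111000/126.4) = 41.91 m/s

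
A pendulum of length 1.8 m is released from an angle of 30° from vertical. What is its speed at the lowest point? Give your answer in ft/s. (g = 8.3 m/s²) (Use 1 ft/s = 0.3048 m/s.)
h = L(1 − cosθ) = 1.8(1 − cos30°) = 0.241154 m
v = √(2gh) = √(2·8.3·0.241154) = 2.00079 m/s = 6.564 ft/s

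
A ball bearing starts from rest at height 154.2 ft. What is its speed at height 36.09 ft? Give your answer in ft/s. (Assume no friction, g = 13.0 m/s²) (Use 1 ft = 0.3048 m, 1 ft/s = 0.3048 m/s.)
Convert to SI: h₁−h₂ = 35.9999 m
mgh₁ = mgh₂ + ½mv² ⇒ v = √(2g(h₁−h₂)) = √(2·13.0·35.9999) = 30.5941 m/s = 100.4 ft/s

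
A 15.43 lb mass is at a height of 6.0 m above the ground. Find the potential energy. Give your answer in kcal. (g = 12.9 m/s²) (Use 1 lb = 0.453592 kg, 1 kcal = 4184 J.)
Convert to SI: m = 6.99892 kg, h = 6.0 m
PE = mgh = (6.99892)(12.9)(6.0) = 541.717 J = 0.1295 kcal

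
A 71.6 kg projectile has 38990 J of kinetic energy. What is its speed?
v = √(2·KE/m) = √(2·38990/71.6) = 33.0 m/s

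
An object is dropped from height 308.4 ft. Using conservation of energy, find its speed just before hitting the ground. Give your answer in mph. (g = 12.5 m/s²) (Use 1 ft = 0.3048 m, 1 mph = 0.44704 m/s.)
Convert to SI: h = 94.0003 m
mgh = ½mv² ⇒ v = √(2gh) = √(2·12.5·94.0003) = 48.4769 m/s = 108.4 mph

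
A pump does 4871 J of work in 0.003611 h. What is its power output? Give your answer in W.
Convert to SI: W = 4871.0 J, t = 12.9996 s
P = W/t = 4871.0/12.9996 = 374.7 W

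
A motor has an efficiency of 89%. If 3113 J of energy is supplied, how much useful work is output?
W_out = η·W_in = 0.89·3113 = 2770.57 J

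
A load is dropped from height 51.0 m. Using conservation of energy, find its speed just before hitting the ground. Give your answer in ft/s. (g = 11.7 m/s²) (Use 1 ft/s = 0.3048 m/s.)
mgh = ½mv² ⇒ v = √(2gh) = √(2·11.7·51.0) = 34.5456 m/s = 113.3 ft/s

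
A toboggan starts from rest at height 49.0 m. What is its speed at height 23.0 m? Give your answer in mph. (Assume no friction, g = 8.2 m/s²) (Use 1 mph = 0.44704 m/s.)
mgh₁ = mgh₂ + ½mv² ⇒ v = √(2g(h₁−h₂)) = √(2·8.2·26.0) = 20.6495 m/s = 46.19 mph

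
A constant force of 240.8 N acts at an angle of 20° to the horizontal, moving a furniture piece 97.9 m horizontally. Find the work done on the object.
W = F·d·cosθ = (240.8)(97.9)cos(20°) = 22150 J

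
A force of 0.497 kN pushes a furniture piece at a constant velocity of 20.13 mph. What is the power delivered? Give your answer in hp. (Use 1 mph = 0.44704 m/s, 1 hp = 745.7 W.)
Convert to SI: F = 497.0 N, v = 8.99892 m/s
P = Fv = (497.0)(8.99892) = 4472.46 W = 5.998 hp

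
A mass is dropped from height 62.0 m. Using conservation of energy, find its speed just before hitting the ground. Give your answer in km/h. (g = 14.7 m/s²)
mgh = ½mv² ⇒ v = √(2gh) = √(2·14.7·62.0) = 42.6943 m/s = 153.7 km/h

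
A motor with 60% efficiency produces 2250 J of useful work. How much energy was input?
W_in = W_out/η = 2250/0.6 = 3750 J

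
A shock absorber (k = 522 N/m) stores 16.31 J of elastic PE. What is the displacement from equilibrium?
x = √(2·PE/k) = √(2·16.31/522) = 0.25 m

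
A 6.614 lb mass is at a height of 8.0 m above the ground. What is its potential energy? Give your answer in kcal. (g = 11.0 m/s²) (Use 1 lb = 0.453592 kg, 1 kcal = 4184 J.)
Convert to SI: m = 3.00006 kg, h = 8.0 m
PE = mgh = (3.00006)(11.0)(8.0) = 264.005 J = 0.0631 kcal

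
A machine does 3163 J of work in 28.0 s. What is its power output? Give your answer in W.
P = W/t = 3163.0/28.0 = 113.0 W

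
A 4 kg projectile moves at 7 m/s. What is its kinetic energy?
KE = ½mv² = ½(4)(7)² = 98.0 J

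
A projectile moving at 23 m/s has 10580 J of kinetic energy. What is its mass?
m = 2·KE/v² = 2·10580/(23)² = 40.0 kg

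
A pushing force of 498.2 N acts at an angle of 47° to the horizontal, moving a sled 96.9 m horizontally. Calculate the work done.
W = F·d·cosθ = (498.2)(96.9)cos(47°) = 32920 J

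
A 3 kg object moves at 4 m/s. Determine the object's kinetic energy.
KE = ½mv² = ½(3)(4)² = 24.0 J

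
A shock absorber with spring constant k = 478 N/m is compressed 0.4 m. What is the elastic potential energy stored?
PE = ½kx² = ½(478)(0.4)² = 38.24 J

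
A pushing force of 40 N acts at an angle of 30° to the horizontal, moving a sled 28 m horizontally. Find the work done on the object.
W = F·d·cosθ = (40)(28)cos(30°) = 969.9 J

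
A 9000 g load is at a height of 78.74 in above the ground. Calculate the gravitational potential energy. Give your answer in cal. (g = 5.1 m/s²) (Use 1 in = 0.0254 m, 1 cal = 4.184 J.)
Convert to SI: m = 9.0 kg, h = 2.0 m
PE = mgh = (9.0)(5.1)(2.0) = 91.7998 J = 21.94 cal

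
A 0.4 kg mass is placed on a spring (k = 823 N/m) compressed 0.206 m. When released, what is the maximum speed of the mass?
½kx² = ½mv² ⇒ v = x√(k/m) = (0.206)√(823/0.4) = 9.344 m/s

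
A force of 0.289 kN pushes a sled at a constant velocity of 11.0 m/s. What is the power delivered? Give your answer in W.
Convert to SI: F = 289.0 N, v = 11.0 m/s
P = Fv = (289.0)(11.0) = 3179 W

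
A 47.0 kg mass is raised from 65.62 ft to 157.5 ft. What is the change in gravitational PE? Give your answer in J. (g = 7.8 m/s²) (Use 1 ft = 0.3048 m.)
Convert to SI: m = 47.0 kg, Δh = 28.005 m
ΔPE = mgΔh = (47.0)(7.8)(28.005) = 10270 J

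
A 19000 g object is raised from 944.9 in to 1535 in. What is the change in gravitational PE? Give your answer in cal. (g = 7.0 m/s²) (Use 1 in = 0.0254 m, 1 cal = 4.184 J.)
Convert to SI: m = 19.0 kg, Δh = 14.9885 m
ΔPE = mgΔh = (19.0)(7.0)(14.9885) = 1993.48 J = 476.5 cal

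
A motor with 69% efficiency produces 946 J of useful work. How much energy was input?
W_in = W_out/η = 946/0.69 = 1371 J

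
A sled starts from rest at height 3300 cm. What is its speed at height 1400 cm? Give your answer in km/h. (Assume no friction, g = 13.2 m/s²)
Convert to SI: h₁−h₂ = 19.0 m
mgh₁ = mgh₂ + ½mv² ⇒ v = √(2g(h₁−h₂)) = √(2·13.2·19.0) = 22.3964 m/s = 80.63 km/h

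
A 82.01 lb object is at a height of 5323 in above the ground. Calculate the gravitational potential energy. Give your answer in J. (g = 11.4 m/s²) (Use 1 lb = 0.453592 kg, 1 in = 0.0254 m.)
Convert to SI: m = 37.1991 kg, h = 135.204 m
PE = mgh = (37.1991)(11.4)(135.204) = 57340 J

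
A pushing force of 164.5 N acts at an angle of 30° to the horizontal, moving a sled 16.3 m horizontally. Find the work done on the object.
W = F·d·cosθ = (164.5)(16.3)cos(30°) = 2322 J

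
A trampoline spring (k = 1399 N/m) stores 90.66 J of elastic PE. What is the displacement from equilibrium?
x = √(2·PE/k) = √(2·90.66/1399) = 0.36 m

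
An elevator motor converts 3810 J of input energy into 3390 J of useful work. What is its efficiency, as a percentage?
η = W_out/W_in = 3390/3810 = 88.98%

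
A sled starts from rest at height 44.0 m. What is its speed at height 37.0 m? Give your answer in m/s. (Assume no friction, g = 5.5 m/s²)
mgh₁ = mgh₂ + ½mv² ⇒ v = √(2g(h₁−h₂)) = √(2·5.5·7.0) = 8.775 m/s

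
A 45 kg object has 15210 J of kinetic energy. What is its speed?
v = √(2·KE/m) = √(2·15210/45) = 26.0 m/s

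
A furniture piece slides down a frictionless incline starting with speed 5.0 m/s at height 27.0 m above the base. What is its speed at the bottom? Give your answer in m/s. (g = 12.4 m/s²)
½mv₀² + mgh = ½mv² ⇒ v = √(v₀² + 2gh) = √(5.0² + 2·12.4·27.0) = 26.36 m/s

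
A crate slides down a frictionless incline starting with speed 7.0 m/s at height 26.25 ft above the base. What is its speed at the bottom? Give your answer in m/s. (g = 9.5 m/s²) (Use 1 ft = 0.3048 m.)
Convert to SI: v₀ = 7.0 m/s, h = 8.001 m
½mv₀² + mgh = ½mv² ⇒ v = √(v₀² + 2gh) = √(7.0² + 2·9.5·8.001) = 14.18 m/s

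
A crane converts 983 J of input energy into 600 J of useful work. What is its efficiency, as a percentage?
η = W_out/W_in = 600/983 = 61.04%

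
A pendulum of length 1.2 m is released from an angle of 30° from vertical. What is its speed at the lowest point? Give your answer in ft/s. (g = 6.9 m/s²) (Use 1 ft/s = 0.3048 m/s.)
h = L(1 − cosθ) = 1.2(1 − cos30°) = 0.16077 m
v = √(2gh) = √(2·6.9·0.16077) = 1.4895 m/s = 4.887 ft/s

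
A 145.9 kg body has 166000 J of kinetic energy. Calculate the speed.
v = √(2·KE/m) = √(2·166000/145.9) = 47.7 m/s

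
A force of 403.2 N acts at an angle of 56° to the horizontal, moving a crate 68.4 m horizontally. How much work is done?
W = F·d·cosθ = (403.2)(68.4)cos(56°) = 15420 J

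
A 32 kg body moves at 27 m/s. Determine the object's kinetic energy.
KE = ½mv² = ½(32)(27)² = 11664.0 J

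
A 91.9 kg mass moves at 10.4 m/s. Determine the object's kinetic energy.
KE = ½mv² = ½(91.9)(10.4)² = 4970 J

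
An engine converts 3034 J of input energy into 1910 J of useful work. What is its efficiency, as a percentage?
η = W_out/W_in = 1910/3034 = 62.95%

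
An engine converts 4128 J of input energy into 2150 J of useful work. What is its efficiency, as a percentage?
η = W_out/W_in = 2150/4128 = 52.08%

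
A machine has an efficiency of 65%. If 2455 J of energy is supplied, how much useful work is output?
W_out = η·W_in = 0.65·2455 = 1595.75 J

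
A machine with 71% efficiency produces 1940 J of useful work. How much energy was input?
W_in = W_out/η = 1940/0.71 = 2732 J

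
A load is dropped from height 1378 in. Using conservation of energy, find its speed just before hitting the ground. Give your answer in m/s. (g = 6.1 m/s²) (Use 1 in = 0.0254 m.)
Convert to SI: h = 35.0012 m
mgh = ½mv² ⇒ v = √(2gh) = √(2·6.1·35.0012) = 20.66 m/s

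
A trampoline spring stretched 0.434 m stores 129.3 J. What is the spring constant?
k = 2·PE/x² = 2·129.3/(0.434)² = 1373 N/m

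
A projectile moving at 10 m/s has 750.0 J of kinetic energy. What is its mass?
m = 2·KE/v² = 2·750.0/(10)² = 15.0 kg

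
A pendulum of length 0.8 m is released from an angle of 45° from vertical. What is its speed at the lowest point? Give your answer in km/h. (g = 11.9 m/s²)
h = L(1 − cosθ) = 0.8(1 − cos45°) = 0.234315 m
v = √(2gh) = √(2·11.9·0.234315) = 2.3615 m/s = 8.501 km/h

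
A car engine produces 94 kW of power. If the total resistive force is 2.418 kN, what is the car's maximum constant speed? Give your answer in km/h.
Convert to SI: F = 2418.0 N
P = Fv ⇒ v = P/F = 94000 W/2418.0 N = 38.8751 m/s = 140.0 km/h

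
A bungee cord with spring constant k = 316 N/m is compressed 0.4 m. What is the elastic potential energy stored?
PE = ½kx² = ½(316)(0.4)² = 25.28 J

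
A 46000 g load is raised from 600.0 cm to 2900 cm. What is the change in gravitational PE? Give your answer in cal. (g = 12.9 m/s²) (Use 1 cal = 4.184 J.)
Convert to SI: m = 46.0 kg, Δh = 23.0 m
ΔPE = mgΔh = (46.0)(12.9)(23.0) = 13648.2 J = 3262 cal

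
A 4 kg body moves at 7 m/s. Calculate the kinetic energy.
KE = ½mv² = ½(4)(7)² = 98.0 J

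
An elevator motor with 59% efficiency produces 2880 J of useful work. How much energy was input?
W_in = W_out/η = 2880/0.59 = 4881 J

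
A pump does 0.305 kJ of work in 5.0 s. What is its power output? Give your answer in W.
Convert to SI: W = 305.0 J, t = 5.0 s
P = W/t = 305.0/5.0 = 61.0 W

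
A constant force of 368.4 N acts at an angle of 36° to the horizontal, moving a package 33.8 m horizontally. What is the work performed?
W = F·d·cosθ = (368.4)(33.8)cos(36°) = 10070 J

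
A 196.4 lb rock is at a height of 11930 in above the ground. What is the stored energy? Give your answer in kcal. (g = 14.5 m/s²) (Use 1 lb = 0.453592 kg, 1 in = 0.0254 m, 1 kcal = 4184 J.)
Convert to SI: m = 89.0855 kg, h = 303.022 m
PE = mgh = (89.0855)(14.5)(303.022) = 391425 J = 93.55 kcal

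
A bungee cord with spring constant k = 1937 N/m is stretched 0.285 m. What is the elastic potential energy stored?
PE = ½kx² = ½(1937)(0.285)² = 78.67 J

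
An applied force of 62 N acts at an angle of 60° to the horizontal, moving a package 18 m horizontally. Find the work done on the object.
W = F·d·cosθ = (62)(18)cos(60°) = 558.0 J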